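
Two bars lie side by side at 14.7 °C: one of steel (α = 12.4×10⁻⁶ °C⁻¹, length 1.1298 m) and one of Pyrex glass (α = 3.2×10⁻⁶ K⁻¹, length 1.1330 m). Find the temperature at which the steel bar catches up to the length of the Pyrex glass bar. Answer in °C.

Equal length when α₁L₁ΔT − α₂L₂ΔT = L₂ − L₁ = 3.20×10⁻³ m
α₁L₁ = 1.400952×10⁻⁵, α₂L₂ = 3.6256×10⁻⁶ → Δ(αL) = 1.038392×10⁻⁵ m/K
ΔT = 3.20×10⁻³ / 1.038392×10⁻⁵ = 308.169 K, so T = 14.7 + 308.169 = 322.869 °C

T = 322.9 °C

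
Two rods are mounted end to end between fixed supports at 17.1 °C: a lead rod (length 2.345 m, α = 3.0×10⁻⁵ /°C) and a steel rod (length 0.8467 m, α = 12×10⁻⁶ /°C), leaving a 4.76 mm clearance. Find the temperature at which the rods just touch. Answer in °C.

T = 76.2 °C

α₁L₁ = 7.035×10⁻⁵ m/K, α₂L₂ = 1.01604×10⁻⁵ m/K → total 8.05104×10⁻⁵ m/K
ΔT = g/(α₁L₁+α₂L₂) = 4.76×10⁻³ / 8.05104×10⁻⁵ = 59.123 K
T = 17.1 + 59.123 = 76.223 °C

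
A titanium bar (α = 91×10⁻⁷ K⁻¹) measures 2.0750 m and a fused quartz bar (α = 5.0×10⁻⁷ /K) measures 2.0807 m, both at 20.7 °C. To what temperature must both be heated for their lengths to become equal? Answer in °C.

T = 340.2 °C

Equal length when α₁L₁ΔT − α₂L₂ΔT = L₂ − L₁ = 5.70×10⁻³ m
α₁L₁ = 1.88825×10⁻⁵, α₂L₂ = 1.04035×10⁻⁶ → Δ(αL) = 1.784215×10⁻⁵ m/K
ΔT = 5.70×10⁻³ / 1.784215×10⁻⁵ = 319.468 K, so T = 20.7 + 319.468 = 340.168 °C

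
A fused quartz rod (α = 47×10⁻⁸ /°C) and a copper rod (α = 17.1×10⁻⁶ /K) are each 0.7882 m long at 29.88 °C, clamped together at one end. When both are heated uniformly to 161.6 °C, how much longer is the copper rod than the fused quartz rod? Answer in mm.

ΔT = 131.72 K
fused quartz: ΔL = 47×10⁻⁸ × 0.7882 m × 131.72 = 4.8796×10⁻⁵ m = 0.048796 mm
copper: ΔL = 17.1×10⁻⁶ × 0.7882 m × 131.72 = 1.7754×10⁻³ m = 1.7754 mm
difference = 1.7754 − 0.048796 = 1.726604 mm

1.73 mm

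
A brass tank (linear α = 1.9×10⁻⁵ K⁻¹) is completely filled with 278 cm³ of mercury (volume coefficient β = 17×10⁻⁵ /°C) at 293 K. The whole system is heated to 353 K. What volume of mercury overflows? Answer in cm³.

The tank also expands: β_container ≈ 3α = 5.7×10⁻⁵ /K
Net overflow = V₀(β_liq − 3α_cont)ΔT
β − 3α = 1.70×10⁻⁴ − 5.7×10⁻⁵ = 1.13×10⁻⁴ /K; ΔT = 60 K
ΔV = 278 × 1.13×10⁻⁴ × 60 = 1.88 cm³

1.88 cm³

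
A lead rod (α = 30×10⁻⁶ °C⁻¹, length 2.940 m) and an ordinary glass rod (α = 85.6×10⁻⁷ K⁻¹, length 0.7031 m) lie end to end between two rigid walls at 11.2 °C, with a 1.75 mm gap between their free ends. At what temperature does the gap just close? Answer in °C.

T = 29.8 °C

Gap closes when ΔL₁ + ΔL₂ = 1.75 mm = 1.75×10⁻³ m
(α₁L₁ + α₂L₂)ΔT = g
α₁L₁ + α₂L₂ = 30×10⁻⁶×2.940 + 85.6×10⁻⁷×0.7031 = 9.4218536×10⁻⁵ m/K
ΔT = 1.75×10⁻³ / 9.4218536×10⁻⁵ = 18.574 K
T = 11.2 + 18.574 = 29.774 °C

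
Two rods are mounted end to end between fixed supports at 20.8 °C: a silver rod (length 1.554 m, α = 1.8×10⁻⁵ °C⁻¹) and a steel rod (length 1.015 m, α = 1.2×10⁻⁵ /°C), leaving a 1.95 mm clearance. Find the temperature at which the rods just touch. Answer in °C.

T = 69.4 °C

α₁L₁ = 2.7972×10⁻⁵ m/K, α₂L₂ = 1.218×10⁻⁵ m/K → total 4.0152×10⁻⁵ m/K
ΔT = g/(α₁L₁+α₂L₂) = 1.95×10⁻³ / 4.0152×10⁻⁵ = 48.565 K
T = 20.8 + 48.565 = 69.365 °C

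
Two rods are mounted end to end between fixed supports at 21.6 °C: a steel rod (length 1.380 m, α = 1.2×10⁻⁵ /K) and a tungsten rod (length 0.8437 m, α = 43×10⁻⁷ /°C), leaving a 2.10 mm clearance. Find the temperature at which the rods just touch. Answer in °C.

Gap closes when ΔL₁ + ΔL₂ = 2.10 mm = 2.10×10⁻³ m
(α₁L₁ + α₂L₂)ΔT = g
α₁L₁ + α₂L₂ = 1.2×10⁻⁵×1.380 + 43×10⁻⁷×0.8437 = 2.018791×10⁻⁵ m/K
ΔT = 2.10×10⁻³ / 2.018791×10⁻⁵ = 104.02 K
T = 21.6 + 104.02 = 125.62 °C

T = 126 °C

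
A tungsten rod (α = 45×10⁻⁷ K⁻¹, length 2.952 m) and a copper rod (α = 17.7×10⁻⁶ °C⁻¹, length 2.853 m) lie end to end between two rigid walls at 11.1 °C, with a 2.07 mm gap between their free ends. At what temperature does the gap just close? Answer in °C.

T = 43.6 °C

α₁L₁ = 1.3284×10⁻⁵ m/K, α₂L₂ = 5.04981×10⁻⁵ m/K → total 6.37821×10⁻⁵ m/K
ΔT = g/(α₁L₁+α₂L₂) = 2.07×10⁻³ / 6.37821×10⁻⁵ = 32.454 K
T = 11.1 + 32.454 = 43.554 °C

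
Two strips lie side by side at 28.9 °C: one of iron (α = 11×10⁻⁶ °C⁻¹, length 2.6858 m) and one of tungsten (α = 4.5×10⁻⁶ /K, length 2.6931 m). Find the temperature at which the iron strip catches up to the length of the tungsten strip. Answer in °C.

Equal length when α₁L₁ΔT − α₂L₂ΔT = L₂ − L₁ = 7.30×10⁻³ m
α₁L₁ = 2.95438×10⁻⁵, α₂L₂ = 1.211895×10⁻⁵ → Δ(αL) = 1.742485×10⁻⁵ m/K
ΔT = 7.30×10⁻³ / 1.742485×10⁻⁵ = 418.942 K, so T = 28.9 + 418.942 = 447.842 °C

T = 447.8 °C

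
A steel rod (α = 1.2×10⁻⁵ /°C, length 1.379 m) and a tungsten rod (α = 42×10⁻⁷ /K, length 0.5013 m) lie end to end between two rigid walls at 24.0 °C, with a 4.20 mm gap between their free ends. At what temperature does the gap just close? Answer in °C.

α₁L₁ = 1.6548×10⁻⁵ m/K, α₂L₂ = 2.10546×10⁻⁶ m/K → total 1.865346×10⁻⁵ m/K
ΔT = g/(α₁L₁+α₂L₂) = 4.20×10⁻³ / 1.865346×10⁻⁵ = 225.16 K
T = 24.0 + 225.16 = 249.16 °C

T = 249 °C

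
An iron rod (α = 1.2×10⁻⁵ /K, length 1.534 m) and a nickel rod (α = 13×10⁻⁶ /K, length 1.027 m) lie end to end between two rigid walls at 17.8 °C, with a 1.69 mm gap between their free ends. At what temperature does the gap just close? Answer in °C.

T = 71.0 °C

Gap closes when ΔL₁ + ΔL₂ = 1.69 mm = 1.69×10⁻³ m
(α₁L₁ + α₂L₂)ΔT = g
α₁L₁ + α₂L₂ = 1.2×10⁻⁵×1.534 + 13×10⁻⁶×1.027 = 3.1759×10⁻⁵ m/K
ΔT = 1.69×10⁻³ / 3.1759×10⁻⁵ = 53.213 K
T = 17.8 + 53.213 = 71.013 °C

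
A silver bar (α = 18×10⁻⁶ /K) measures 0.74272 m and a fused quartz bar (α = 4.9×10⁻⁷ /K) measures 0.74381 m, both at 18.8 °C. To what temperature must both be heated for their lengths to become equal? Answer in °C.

L₁(1 + α₁ΔT) = L₂(1 + α₂ΔT) ⇒ ΔT = (L₂ − L₁)/(α₁L₁ − α₂L₂)
L₂ − L₁ = 0.74381 − 0.74272 = 1.09×10⁻³ m
α₁L₁ − α₂L₂ = 18×10⁻⁶×0.74272 − 4.9×10⁻⁷×0.74381 = 1.30044931×10⁻⁵ m/K
ΔT = 1.09×10⁻³ / 1.30044931×10⁻⁵ = 83.817 K
T = 18.8 + 83.817 = 102.617 °C

T = 102.6 °C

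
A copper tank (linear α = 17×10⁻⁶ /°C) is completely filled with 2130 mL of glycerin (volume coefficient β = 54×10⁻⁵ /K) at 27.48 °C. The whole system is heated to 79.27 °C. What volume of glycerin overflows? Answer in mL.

The tank also expands: β_container ≈ 3α = 5.1×10⁻⁵ /K
Net overflow = V₀(β_liq − 3α_cont)ΔT
β − 3α = 5.40×10⁻⁴ − 5.1×10⁻⁵ = 4.89×10⁻⁴ /K; ΔT = 51.79 K
ΔV = 2130 × 4.89×10⁻⁴ × 51.79 = 53.9 mL

53.9 mL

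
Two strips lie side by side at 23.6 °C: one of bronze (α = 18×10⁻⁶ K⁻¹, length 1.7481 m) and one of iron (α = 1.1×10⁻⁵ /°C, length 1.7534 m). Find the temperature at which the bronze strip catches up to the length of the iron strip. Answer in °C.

T = 458.8 °C

Equal length when α₁L₁ΔT − α₂L₂ΔT = L₂ − L₁ = 5.30×10⁻³ m
α₁L₁ = 3.14658×10⁻⁵, α₂L₂ = 1.92874×10⁻⁵ → Δ(αL) = 1.21784×10⁻⁵ m/K
ΔT = 5.30×10⁻³ / 1.21784×10⁻⁵ = 435.197 K, so T = 23.6 + 435.197 = 458.797 °C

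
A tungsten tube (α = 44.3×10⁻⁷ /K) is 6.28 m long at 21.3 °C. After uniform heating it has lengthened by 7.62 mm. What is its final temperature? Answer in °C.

ΔL = αL₀ΔT ⇒ ΔT = ΔL / (αL₀)
ΔT = 7.62×10⁻³ m / (44.3×10⁻⁷ × 6.28 m) = 273.90 K
T = 21.3 + 273.90 = 295.20 °C

T = 295 °C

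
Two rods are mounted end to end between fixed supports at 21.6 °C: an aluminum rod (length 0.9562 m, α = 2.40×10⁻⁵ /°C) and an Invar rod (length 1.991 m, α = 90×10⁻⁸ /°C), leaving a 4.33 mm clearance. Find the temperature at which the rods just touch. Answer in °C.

Gap closes when ΔL₁ + ΔL₂ = 4.33 mm = 4.33×10⁻³ m
(α₁L₁ + α₂L₂)ΔT = g
α₁L₁ + α₂L₂ = 2.40×10⁻⁵×0.9562 + 90×10⁻⁸×1.991 = 2.47407×10⁻⁵ m/K
ΔT = 4.33×10⁻³ / 2.47407×10⁻⁵ = 175.02 K
T = 21.6 + 175.02 = 196.62 °C

T = 197 °C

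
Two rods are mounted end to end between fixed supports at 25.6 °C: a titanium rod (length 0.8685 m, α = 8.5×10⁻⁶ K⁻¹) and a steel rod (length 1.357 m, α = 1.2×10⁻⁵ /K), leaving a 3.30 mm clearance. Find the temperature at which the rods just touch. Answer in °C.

α₁L₁ = 7.38225×10⁻⁶ m/K, α₂L₂ = 1.6284×10⁻⁵ m/K → total 2.366625×10⁻⁵ m/K
ΔT = g/(α₁L₁+α₂L₂) = 3.30×10⁻³ / 2.366625×10⁻⁵ = 139.44 K
T = 25.6 + 139.44 = 165.04 °C

T = 165 °C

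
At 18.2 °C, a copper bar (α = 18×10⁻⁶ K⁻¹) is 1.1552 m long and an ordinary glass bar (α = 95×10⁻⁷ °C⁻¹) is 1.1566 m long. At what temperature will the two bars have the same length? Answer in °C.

Equal length when α₁L₁ΔT − α₂L₂ΔT = L₂ − L₁ = 1.40×10⁻³ m
α₁L₁ = 2.07936×10⁻⁵, α₂L₂ = 1.09877×10⁻⁵ → Δ(αL) = 9.8059×10⁻⁶ m/K
ΔT = 1.40×10⁻³ / 9.8059×10⁻⁶ = 142.771 K, so T = 18.2 + 142.771 = 160.971 °C

T = 161.0 °C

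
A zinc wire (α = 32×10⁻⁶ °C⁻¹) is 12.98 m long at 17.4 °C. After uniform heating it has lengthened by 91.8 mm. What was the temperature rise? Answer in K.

ΔL = αL₀ΔT ⇒ ΔT = ΔL / (αL₀)
ΔT = 91.8×10⁻³ m / (32×10⁻⁶ × 12.98 m) = 221.01 K

ΔT = 221 K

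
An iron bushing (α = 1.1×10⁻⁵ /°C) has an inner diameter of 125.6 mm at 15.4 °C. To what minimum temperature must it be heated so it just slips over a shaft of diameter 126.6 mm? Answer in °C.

T = 739 °C

Required Δd = 126.6 − 125.6 = 1.0 mm
Δd = αd₀ΔT ⇒ ΔT = Δd/(αd₀) = 1.0 / (1.1×10⁻⁵ × 125.6) = 723.80 K
T_min = 15.4 + 723.80 = 739.20 °C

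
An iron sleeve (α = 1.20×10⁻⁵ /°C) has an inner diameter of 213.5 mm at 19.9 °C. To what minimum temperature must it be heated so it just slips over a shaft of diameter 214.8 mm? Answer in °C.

Required Δd = 214.8 − 213.5 = 1.3 mm
Δd = αd₀ΔT ⇒ ΔT = Δd/(αd₀) = 1.3 / (1.20×10⁻⁵ × 213.5) = 507.42 K
T_min = 19.9 + 507.42 = 527.32 °C

T = 527 °C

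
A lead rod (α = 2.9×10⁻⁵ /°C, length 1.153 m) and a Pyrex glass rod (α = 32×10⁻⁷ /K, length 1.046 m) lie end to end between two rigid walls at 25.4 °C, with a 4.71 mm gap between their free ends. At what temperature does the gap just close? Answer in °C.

Gap closes when ΔL₁ + ΔL₂ = 4.71 mm = 4.71×10⁻³ m
(α₁L₁ + α₂L₂)ΔT = g
α₁L₁ + α₂L₂ = 2.9×10⁻⁵×1.153 + 32×10⁻⁷×1.046 = 3.67842×10⁻⁵ m/K
ΔT = 4.71×10⁻³ / 3.67842×10⁻⁵ = 128.04 K
T = 25.4 + 128.04 = 153.44 °C

T = 153 °C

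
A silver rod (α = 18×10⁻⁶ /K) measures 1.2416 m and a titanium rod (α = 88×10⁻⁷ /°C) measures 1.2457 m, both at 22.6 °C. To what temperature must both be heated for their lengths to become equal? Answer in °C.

T = 382.7 °C

Equal length when α₁L₁ΔT − α₂L₂ΔT = L₂ − L₁ = 4.10×10⁻³ m
α₁L₁ = 2.23488×10⁻⁵, α₂L₂ = 1.096216×10⁻⁵ → Δ(αL) = 1.138664×10⁻⁵ m/K
ΔT = 4.10×10⁻³ / 1.138664×10⁻⁵ = 360.071 K, so T = 22.6 + 360.071 = 382.671 °C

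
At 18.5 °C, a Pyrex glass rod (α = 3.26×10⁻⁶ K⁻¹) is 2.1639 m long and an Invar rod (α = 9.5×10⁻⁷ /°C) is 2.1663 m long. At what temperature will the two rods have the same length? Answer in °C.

T = 498.9 °C

Equal length when α₁L₁ΔT − α₂L₂ΔT = L₂ − L₁ = 2.40×10⁻³ m
α₁L₁ = 7.054314×10⁻⁶, α₂L₂ = 2.057985×10⁻⁶ → Δ(αL) = 4.996329×10⁻⁶ m/K
ΔT = 2.40×10⁻³ / 4.996329×10⁻⁶ = 480.353 K, so T = 18.5 + 480.353 = 498.853 °C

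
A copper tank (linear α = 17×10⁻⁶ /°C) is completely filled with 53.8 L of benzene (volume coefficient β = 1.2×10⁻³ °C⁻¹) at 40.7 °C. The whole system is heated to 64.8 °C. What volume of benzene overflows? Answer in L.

The tank also expands: β_container ≈ 3α = 5.1×10⁻⁵ /K
Net overflow = V₀(β_liq − 3α_cont)ΔT
β − 3α = 1.20×10⁻³ − 5.1×10⁻⁵ = 1.149×10⁻³ /K; ΔT = 24.1 K
ΔV = 53.8 × 1.149×10⁻³ × 24.1 = 1.49 L

1.49 L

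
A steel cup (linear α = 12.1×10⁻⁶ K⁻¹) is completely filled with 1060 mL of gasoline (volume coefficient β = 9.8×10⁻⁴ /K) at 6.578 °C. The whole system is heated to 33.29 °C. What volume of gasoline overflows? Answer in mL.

The cup also expands: β_container ≈ 3α = 3.63×10⁻⁵ /K
Net overflow = V₀(β_liq − 3α_cont)ΔT
β − 3α = 9.80×10⁻⁴ − 3.63×10⁻⁵ = 9.437×10⁻⁴ /K; ΔT = 26.712 K
ΔV = 1060 × 9.437×10⁻⁴ × 26.712 = 26.7 mL

26.7 mL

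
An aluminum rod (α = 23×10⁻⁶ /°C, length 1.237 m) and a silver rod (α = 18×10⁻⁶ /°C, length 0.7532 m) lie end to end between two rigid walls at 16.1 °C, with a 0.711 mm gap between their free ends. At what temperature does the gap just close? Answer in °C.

Gap closes when ΔL₁ + ΔL₂ = 0.711 mm = 7.11×10⁻⁴ m
(α₁L₁ + α₂L₂)ΔT = g
α₁L₁ + α₂L₂ = 23×10⁻⁶×1.237 + 18×10⁻⁶×0.7532 = 4.20086×10⁻⁵ m/K
ΔT = 7.11×10⁻⁴ / 4.20086×10⁻⁵ = 16.925 K
T = 16.1 + 16.925 = 33.025 °C

T = 33.0 °C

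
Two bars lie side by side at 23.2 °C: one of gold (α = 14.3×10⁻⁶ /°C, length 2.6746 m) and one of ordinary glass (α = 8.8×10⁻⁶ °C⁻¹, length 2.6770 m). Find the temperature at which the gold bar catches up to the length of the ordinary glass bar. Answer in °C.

T = 186.6 °C

Equal length when α₁L₁ΔT − α₂L₂ΔT = L₂ − L₁ = 2.40×10⁻³ m
α₁L₁ = 3.824678×10⁻⁵, α₂L₂ = 2.35576×10⁻⁵ → Δ(αL) = 1.468918×10⁻⁵ m/K
ΔT = 2.40×10⁻³ / 1.468918×10⁻⁵ = 163.386 K, so T = 23.2 + 163.386 = 186.586 °C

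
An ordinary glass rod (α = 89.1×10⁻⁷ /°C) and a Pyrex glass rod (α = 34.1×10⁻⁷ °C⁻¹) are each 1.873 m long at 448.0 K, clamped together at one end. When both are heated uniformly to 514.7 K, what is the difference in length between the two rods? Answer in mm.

0.687 mm

ΔT = 66.7 K
ordinary glass: ΔL = 89.1×10⁻⁷ × 1.873 m × 66.7 = 1.1131×10⁻³ m = 1.1131 mm
Pyrex glass: ΔL = 34.1×10⁻⁷ × 1.873 m × 66.7 = 4.2601×10⁻⁴ m = 0.42601 mm
difference = 1.1131 − 0.42601 = 0.68709 mm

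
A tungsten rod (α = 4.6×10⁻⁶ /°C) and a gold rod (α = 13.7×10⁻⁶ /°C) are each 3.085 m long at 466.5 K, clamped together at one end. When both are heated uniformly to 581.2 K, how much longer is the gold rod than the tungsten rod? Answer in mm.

ΔT = 114.7 K
tungsten: ΔL = 4.6×10⁻⁶ × 3.085 m × 114.7 = 1.6277×10⁻³ m = 1.6277 mm
gold: ΔL = 13.7×10⁻⁶ × 3.085 m × 114.7 = 4.8477×10⁻³ m = 4.8477 mm
difference = 4.8477 − 1.6277 = 3.2200 mm

3.22 mm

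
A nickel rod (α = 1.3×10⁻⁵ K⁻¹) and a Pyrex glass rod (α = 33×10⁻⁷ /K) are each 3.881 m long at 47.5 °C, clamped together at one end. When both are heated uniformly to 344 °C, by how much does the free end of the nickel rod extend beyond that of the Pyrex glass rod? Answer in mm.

11.2 mm

ΔT = 296.5 K
nickel: ΔL = 1.3×10⁻⁵ × 3.881 m × 296.5 = 1.4959×10⁻² m = 14.959 mm
Pyrex glass: ΔL = 33×10⁻⁷ × 3.881 m × 296.5 = 3.7974×10⁻³ m = 3.7974 mm
difference = 14.959 − 3.7974 = 11.1616 mm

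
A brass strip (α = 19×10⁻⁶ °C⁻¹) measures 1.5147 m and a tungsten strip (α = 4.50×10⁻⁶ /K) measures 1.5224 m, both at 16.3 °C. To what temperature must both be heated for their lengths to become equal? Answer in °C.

L₁(1 + α₁ΔT) = L₂(1 + α₂ΔT) ⇒ ΔT = (L₂ − L₁)/(α₁L₁ − α₂L₂)
L₂ − L₁ = 1.5224 − 1.5147 = 7.70×10⁻³ m
α₁L₁ − α₂L₂ = 19×10⁻⁶×1.5147 − 4.50×10⁻⁶×1.5224 = 2.19285×10⁻⁵ m/K
ΔT = 7.70×10⁻³ / 2.19285×10⁻⁵ = 351.141 K
T = 16.3 + 351.141 = 367.441 °C

T = 367.4 °C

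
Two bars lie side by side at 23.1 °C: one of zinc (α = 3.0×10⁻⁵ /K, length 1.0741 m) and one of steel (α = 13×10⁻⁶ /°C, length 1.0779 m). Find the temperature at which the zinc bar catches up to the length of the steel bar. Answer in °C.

T = 231.8 °C

Equal length when α₁L₁ΔT − α₂L₂ΔT = L₂ − L₁ = 3.80×10⁻³ m
α₁L₁ = 3.2223×10⁻⁵, α₂L₂ = 1.40127×10⁻⁵ → Δ(αL) = 1.82103×10⁻⁵ m/K
ΔT = 3.80×10⁻³ / 1.82103×10⁻⁵ = 208.673 K, so T = 23.1 + 208.673 = 231.773 °C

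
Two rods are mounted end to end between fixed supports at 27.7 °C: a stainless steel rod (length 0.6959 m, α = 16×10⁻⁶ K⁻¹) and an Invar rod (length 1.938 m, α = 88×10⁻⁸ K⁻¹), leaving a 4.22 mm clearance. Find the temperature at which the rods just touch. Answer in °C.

T = 356 °C

α₁L₁ = 1.11344×10⁻⁵ m/K, α₂L₂ = 1.70544×10⁻⁶ m/K → total 1.283984×10⁻⁵ m/K
ΔT = g/(α₁L₁+α₂L₂) = 4.22×10⁻³ / 1.283984×10⁻⁵ = 328.66 K
T = 27.7 + 328.66 = 356.36 °C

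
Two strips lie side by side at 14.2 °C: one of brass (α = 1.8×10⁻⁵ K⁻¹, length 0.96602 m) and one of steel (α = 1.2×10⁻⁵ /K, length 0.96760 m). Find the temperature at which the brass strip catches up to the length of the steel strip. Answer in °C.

T = 287.7 °C

L₁(1 + α₁ΔT) = L₂(1 + α₂ΔT) ⇒ ΔT = (L₂ − L₁)/(α₁L₁ − α₂L₂)
L₂ − L₁ = 0.96760 − 0.96602 = 1.58×10⁻³ m
α₁L₁ − α₂L₂ = 1.8×10⁻⁵×0.96602 − 1.2×10⁻⁵×0.96760 = 5.77716×10⁻⁶ m/K
ΔT = 1.58×10⁻³ / 5.77716×10⁻⁶ = 273.491 K
T = 14.2 + 273.491 = 287.691 °C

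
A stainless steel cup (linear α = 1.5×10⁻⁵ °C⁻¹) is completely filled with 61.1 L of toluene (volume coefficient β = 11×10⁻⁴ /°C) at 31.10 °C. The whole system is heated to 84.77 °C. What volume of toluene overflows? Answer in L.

The cup also expands: β_container ≈ 3α = 4.5×10⁻⁵ /K
Net overflow = V₀(β_liq − 3α_cont)ΔT
β − 3α = 1.10×10⁻³ − 4.5×10⁻⁵ = 1.055×10⁻³ /K; ΔT = 53.67 K
ΔV = 61.1 × 1.055×10⁻³ × 53.67 = 3.46 L

3.46 L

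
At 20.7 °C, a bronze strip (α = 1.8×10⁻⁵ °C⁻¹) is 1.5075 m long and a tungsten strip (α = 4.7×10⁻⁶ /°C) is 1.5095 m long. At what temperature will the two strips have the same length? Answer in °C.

L₁(1 + α₁ΔT) = L₂(1 + α₂ΔT) ⇒ ΔT = (L₂ − L₁)/(α₁L₁ − α₂L₂)
L₂ − L₁ = 1.5095 − 1.5075 = 2.00×10⁻³ m
α₁L₁ − α₂L₂ = 1.8×10⁻⁵×1.5075 − 4.7×10⁻⁶×1.5095 = 2.004035×10⁻⁵ m/K
ΔT = 2.00×10⁻³ / 2.004035×10⁻⁵ = 99.799 K
T = 20.7 + 99.799 = 120.499 °C

T = 120.5 °C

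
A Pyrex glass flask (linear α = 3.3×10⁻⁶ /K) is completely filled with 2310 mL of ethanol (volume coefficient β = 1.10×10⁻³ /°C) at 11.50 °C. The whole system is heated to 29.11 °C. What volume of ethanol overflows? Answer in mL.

The flask also expands: β_container ≈ 3α = 9.9×10⁻⁶ /K
Net overflow = V₀(β_liq − 3α_cont)ΔT
β − 3α = 1.10×10⁻³ − 9.9×10⁻⁶ = 1.0901×10⁻³ /K; ΔT = 17.61 K
ΔV = 2310 × 1.0901×10⁻³ × 17.61 = 44.3 mL

44.3 mL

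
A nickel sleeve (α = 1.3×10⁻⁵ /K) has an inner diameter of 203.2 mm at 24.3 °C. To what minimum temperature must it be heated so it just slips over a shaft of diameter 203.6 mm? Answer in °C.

T = 176 °C

Required Δd = 203.6 − 203.2 = 0.4 mm
Δd = αd₀ΔT ⇒ ΔT = Δd/(αd₀) = 0.4 / (1.3×10⁻⁵ × 203.2) = 151.42 K
T_min = 24.3 + 151.42 = 175.72 °C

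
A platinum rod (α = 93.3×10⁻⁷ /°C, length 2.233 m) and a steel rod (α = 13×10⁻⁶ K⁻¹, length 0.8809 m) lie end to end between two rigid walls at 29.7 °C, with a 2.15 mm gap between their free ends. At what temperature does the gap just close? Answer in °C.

T = 96.3 °C

α₁L₁ = 2.083389×10⁻⁵ m/K, α₂L₂ = 1.14517×10⁻⁵ m/K → total 3.228559×10⁻⁵ m/K
ΔT = g/(α₁L₁+α₂L₂) = 2.15×10⁻³ / 3.228559×10⁻⁵ = 66.593 K
T = 29.7 + 66.593 = 96.293 °C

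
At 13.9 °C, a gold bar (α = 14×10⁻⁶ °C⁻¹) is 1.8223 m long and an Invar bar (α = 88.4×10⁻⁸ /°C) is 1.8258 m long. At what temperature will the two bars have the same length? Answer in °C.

T = 160.4 °C

L₁(1 + α₁ΔT) = L₂(1 + α₂ΔT) ⇒ ΔT = (L₂ − L₁)/(α₁L₁ − α₂L₂)
L₂ − L₁ = 1.8258 − 1.8223 = 3.50×10⁻³ m
α₁L₁ − α₂L₂ = 14×10⁻⁶×1.8223 − 88.4×10⁻⁸×1.8258 = 2.38981928×10⁻⁵ m/K
ΔT = 3.50×10⁻³ / 2.38981928×10⁻⁵ = 146.455 K
T = 13.9 + 146.455 = 160.355 °C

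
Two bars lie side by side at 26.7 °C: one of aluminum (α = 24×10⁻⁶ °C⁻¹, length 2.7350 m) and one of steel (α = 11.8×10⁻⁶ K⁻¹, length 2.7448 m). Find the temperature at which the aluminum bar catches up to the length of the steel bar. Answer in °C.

Equal length when α₁L₁ΔT − α₂L₂ΔT = L₂ − L₁ = 9.80×10⁻³ m
α₁L₁ = 6.564×10⁻⁵, α₂L₂ = 3.238864×10⁻⁵ → Δ(αL) = 3.325136×10⁻⁵ m/K
ΔT = 9.80×10⁻³ / 3.325136×10⁻⁵ = 294.725 K, so T = 26.7 + 294.725 = 321.425 °C

T = 321.4 °C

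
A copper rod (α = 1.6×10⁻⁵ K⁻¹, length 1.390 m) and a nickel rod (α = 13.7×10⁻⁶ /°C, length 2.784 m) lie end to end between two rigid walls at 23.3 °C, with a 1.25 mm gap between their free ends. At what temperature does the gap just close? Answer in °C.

T = 44.0 °C

α₁L₁ = 2.224×10⁻⁵ m/K, α₂L₂ = 3.81408×10⁻⁵ m/K → total 6.03808×10⁻⁵ m/K
ΔT = g/(α₁L₁+α₂L₂) = 1.25×10⁻³ / 6.03808×10⁻⁵ = 20.702 K
T = 23.3 + 20.702 = 44.002 °C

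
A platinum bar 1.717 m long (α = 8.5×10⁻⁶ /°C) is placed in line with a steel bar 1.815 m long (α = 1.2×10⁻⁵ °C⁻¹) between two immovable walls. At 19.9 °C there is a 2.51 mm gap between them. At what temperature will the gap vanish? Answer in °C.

T = 88.9 °C

α₁L₁ = 1.45945×10⁻⁵ m/K, α₂L₂ = 2.178×10⁻⁵ m/K → total 3.63745×10⁻⁵ m/K
ΔT = g/(α₁L₁+α₂L₂) = 2.51×10⁻³ / 3.63745×10⁻⁵ = 69.004 K
T = 19.9 + 69.004 = 88.904 °C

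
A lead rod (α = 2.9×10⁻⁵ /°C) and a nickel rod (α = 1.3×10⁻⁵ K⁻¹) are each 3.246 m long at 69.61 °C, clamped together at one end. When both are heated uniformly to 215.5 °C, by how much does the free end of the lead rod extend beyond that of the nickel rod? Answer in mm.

7.58 mm

ΔT = 145.89 K
lead: ΔL = 2.9×10⁻⁵ × 3.246 m × 145.89 = 1.3733×10⁻² m = 13.733 mm
nickel: ΔL = 1.3×10⁻⁵ × 3.246 m × 145.89 = 6.1563×10⁻³ m = 6.1563 mm
difference = 13.733 − 6.1563 = 7.5767 mm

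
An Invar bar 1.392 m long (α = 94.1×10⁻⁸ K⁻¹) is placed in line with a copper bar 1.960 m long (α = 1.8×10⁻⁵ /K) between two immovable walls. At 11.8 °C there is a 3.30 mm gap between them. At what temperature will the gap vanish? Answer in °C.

α₁L₁ = 1.309872×10⁻⁶ m/K, α₂L₂ = 3.528×10⁻⁵ m/K → total 3.6589872×10⁻⁵ m/K
ΔT = g/(α₁L₁+α₂L₂) = 3.30×10⁻³ / 3.6589872×10⁻⁵ = 90.19 K
T = 11.8 + 90.19 = 101.99 °C

T = 102 °C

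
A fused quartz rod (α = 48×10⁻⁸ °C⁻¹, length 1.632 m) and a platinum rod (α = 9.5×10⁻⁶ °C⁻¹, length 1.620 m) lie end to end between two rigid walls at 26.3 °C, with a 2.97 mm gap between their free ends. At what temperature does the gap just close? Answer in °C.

α₁L₁ = 7.8336×10⁻⁷ m/K, α₂L₂ = 1.539×10⁻⁵ m/K → total 1.617336×10⁻⁵ m/K
ΔT = g/(α₁L₁+α₂L₂) = 2.97×10⁻³ / 1.617336×10⁻⁵ = 183.64 K
T = 26.3 + 183.64 = 209.94 °C

T = 210 °C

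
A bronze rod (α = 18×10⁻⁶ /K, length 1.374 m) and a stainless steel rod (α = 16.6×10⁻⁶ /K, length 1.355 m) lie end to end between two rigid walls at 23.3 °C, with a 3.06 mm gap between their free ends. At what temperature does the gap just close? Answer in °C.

T = 88.1 °C

α₁L₁ = 2.4732×10⁻⁵ m/K, α₂L₂ = 2.2493×10⁻⁵ m/K → total 4.7225×10⁻⁵ m/K
ΔT = g/(α₁L₁+α₂L₂) = 3.06×10⁻³ / 4.7225×10⁻⁵ = 64.796 K
T = 23.3 + 64.796 = 88.096 °C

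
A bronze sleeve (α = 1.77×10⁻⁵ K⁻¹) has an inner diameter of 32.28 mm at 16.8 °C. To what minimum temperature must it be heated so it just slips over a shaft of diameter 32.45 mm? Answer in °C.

T = 314 °C

Required Δd = 32.45 − 32.28 = 0.17 mm
Δd = αd₀ΔT ⇒ ΔT = Δd/(αd₀) = 0.17 / (1.77×10⁻⁵ × 32.28) = 297.54 K
T_min = 16.8 + 297.54 = 314.34 °C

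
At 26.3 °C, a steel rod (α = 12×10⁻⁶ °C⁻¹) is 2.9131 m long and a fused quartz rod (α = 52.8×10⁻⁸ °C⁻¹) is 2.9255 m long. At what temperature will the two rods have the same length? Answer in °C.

T = 397.4 °C

Equal length when α₁L₁ΔT − α₂L₂ΔT = L₂ − L₁ = 1.24×10⁻² m
α₁L₁ = 3.49572×10⁻⁵, α₂L₂ = 1.544664×10⁻⁶ → Δ(αL) = 3.3412536×10⁻⁵ m/K
ΔT = 1.24×10⁻² / 3.3412536×10⁻⁵ = 371.118 K, so T = 26.3 + 371.118 = 397.418 °C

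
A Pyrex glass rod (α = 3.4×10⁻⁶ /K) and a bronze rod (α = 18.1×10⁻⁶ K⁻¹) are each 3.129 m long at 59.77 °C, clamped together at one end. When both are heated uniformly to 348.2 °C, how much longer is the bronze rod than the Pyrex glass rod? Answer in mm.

13.3 mm

ΔT = 288.43 K
Pyrex glass: ΔL = 3.4×10⁻⁶ × 3.129 m × 288.43 = 3.0685×10⁻³ m = 3.0685 mm
bronze: ΔL = 18.1×10⁻⁶ × 3.129 m × 288.43 = 1.6335×10⁻² m = 16.335 mm
difference = 16.335 − 3.0685 = 13.2665 mm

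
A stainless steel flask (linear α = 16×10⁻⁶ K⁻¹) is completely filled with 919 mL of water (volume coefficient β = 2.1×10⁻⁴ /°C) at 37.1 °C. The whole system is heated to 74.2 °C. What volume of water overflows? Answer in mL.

The flask also expands: β_container ≈ 3α = 4.8×10⁻⁵ /K
Net overflow = V₀(β_liq − 3α_cont)ΔT
β − 3α = 2.10×10⁻⁴ − 4.8×10⁻⁵ = 1.62×10⁻⁴ /K; ΔT = 37.1 K
ΔV = 919 × 1.62×10⁻⁴ × 37.1 = 5.52 mL

5.52 mL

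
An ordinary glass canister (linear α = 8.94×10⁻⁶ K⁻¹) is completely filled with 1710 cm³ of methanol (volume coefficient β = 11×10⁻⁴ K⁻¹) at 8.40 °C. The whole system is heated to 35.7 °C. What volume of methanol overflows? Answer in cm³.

50.1 cm³

The canister also expands: β_container ≈ 3α = 2.682×10⁻⁵ /K
Net overflow = V₀(β_liq − 3α_cont)ΔT
β − 3α = 1.10×10⁻³ − 2.682×10⁻⁵ = 1.07318×10⁻³ /K; ΔT = 27.30 K
ΔV = 1710 × 1.07318×10⁻³ × 27.30 = 50.1 cm³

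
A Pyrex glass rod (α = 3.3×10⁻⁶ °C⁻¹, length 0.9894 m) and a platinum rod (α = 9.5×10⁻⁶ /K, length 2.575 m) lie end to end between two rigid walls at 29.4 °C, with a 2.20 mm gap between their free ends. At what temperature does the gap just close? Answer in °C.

T = 109 °C

Gap closes when ΔL₁ + ΔL₂ = 2.20 mm = 2.20×10⁻³ m
(α₁L₁ + α₂L₂)ΔT = g
α₁L₁ + α₂L₂ = 3.3×10⁻⁶×0.9894 + 9.5×10⁻⁶×2.575 = 2.772752×10⁻⁵ m/K
ΔT = 2.20×10⁻³ / 2.772752×10⁻⁵ = 79.34 K
T = 29.4 + 79.34 = 108.74 °C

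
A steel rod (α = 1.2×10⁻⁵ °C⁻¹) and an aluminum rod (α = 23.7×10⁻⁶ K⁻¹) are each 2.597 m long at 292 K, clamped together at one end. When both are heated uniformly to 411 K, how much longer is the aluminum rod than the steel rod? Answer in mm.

ΔT = 119 K
steel: ΔL = 1.2×10⁻⁵ × 2.597 m × 119 = 3.7085×10⁻³ m = 3.7085 mm
aluminum: ΔL = 23.7×10⁻⁶ × 2.597 m × 119 = 7.3243×10⁻³ m = 7.3243 mm
difference = 7.3243 − 3.7085 = 3.6158 mm

3.62 mm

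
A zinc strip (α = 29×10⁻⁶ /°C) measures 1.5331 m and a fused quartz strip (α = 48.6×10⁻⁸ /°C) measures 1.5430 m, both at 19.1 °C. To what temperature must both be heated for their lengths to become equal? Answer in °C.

T = 245.6 °C

Equal length when α₁L₁ΔT − α₂L₂ΔT = L₂ − L₁ = 9.90×10⁻³ m
α₁L₁ = 4.44599×10⁻⁵, α₂L₂ = 7.49898×10⁻⁷ → Δ(αL) = 4.3710002×10⁻⁵ m/K
ΔT = 9.90×10⁻³ / 4.3710002×10⁻⁵ = 226.493 K, so T = 19.1 + 226.493 = 245.593 °C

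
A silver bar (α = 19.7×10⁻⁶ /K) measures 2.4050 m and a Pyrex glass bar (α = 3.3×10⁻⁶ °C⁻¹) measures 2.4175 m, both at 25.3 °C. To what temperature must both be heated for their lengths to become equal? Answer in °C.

T = 342.6 °C

L₁(1 + α₁ΔT) = L₂(1 + α₂ΔT) ⇒ ΔT = (L₂ − L₁)/(α₁L₁ − α₂L₂)
L₂ − L₁ = 2.4175 − 2.4050 = 1.25×10⁻² m
α₁L₁ − α₂L₂ = 19.7×10⁻⁶×2.4050 − 3.3×10⁻⁶×2.4175 = 3.940075×10⁻⁵ m/K
ΔT = 1.25×10⁻² / 3.940075×10⁻⁵ = 317.253 K
T = 25.3 + 317.253 = 342.553 °C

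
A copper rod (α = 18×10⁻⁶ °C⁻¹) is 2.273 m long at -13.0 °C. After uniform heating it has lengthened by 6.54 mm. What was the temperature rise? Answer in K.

ΔT = 160 K

ΔL = αL₀ΔT ⇒ ΔT = ΔL / (αL₀)
ΔT = 6.54×10⁻³ m / (18×10⁻⁶ × 2.273 m) = 159.85 K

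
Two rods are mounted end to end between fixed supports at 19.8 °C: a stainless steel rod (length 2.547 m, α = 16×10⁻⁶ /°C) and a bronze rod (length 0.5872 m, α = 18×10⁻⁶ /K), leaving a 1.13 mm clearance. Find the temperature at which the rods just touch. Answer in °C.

α₁L₁ = 4.0752×10⁻⁵ m/K, α₂L₂ = 1.05696×10⁻⁵ m/K → total 5.13216×10⁻⁵ m/K
ΔT = g/(α₁L₁+α₂L₂) = 1.13×10⁻³ / 5.13216×10⁻⁵ = 22.018 K
T = 19.8 + 22.018 = 41.818 °C

T = 41.8 °C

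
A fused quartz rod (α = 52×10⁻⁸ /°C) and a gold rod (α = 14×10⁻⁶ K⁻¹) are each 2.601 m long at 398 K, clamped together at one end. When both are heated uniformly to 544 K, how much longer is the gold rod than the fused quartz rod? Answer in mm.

ΔT = 146 K
fused quartz: ΔL = 52×10⁻⁸ × 2.601 m × 146 = 1.9747×10⁻⁴ m = 0.19747 mm
gold: ΔL = 14×10⁻⁶ × 2.601 m × 146 = 5.3164×10⁻³ m = 5.3164 mm
difference = 5.3164 − 0.19747 = 5.11893 mm

5.12 mm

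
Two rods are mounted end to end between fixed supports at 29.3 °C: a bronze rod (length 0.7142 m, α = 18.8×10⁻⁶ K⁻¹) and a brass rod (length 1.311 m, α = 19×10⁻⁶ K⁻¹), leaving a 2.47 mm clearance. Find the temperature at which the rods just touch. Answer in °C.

Gap closes when ΔL₁ + ΔL₂ = 2.47 mm = 2.47×10⁻³ m
(α₁L₁ + α₂L₂)ΔT = g
α₁L₁ + α₂L₂ = 18.8×10⁻⁶×0.7142 + 19×10⁻⁶×1.311 = 3.833596×10⁻⁵ m/K
ΔT = 2.47×10⁻³ / 3.833596×10⁻⁵ = 64.430 K
T = 29.3 + 64.430 = 93.730 °C

T = 93.7 °C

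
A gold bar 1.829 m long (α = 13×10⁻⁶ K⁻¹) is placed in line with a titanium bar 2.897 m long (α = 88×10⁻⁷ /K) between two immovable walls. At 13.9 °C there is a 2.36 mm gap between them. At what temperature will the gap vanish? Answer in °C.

T = 61.8 °C

α₁L₁ = 2.3777×10⁻⁵ m/K, α₂L₂ = 2.54936×10⁻⁵ m/K → total 4.92706×10⁻⁵ m/K
ΔT = g/(α₁L₁+α₂L₂) = 2.36×10⁻³ / 4.92706×10⁻⁵ = 47.899 K
T = 13.9 + 47.899 = 61.799 °C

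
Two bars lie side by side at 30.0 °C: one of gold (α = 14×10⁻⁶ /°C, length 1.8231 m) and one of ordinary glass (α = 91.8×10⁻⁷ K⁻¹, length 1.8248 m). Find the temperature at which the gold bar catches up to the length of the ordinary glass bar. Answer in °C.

Equal length when α₁L₁ΔT − α₂L₂ΔT = L₂ − L₁ = 1.70×10⁻³ m
α₁L₁ = 2.55234×10⁻⁵, α₂L₂ = 1.6751664×10⁻⁵ → Δ(αL) = 8.771736×10⁻⁶ m/K
ΔT = 1.70×10⁻³ / 8.771736×10⁻⁶ = 193.804 K, so T = 30.0 + 193.804 = 223.804 °C

T = 223.8 °C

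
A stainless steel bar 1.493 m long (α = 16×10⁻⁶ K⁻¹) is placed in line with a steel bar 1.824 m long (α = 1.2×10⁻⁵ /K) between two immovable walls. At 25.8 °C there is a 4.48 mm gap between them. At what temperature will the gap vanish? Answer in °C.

T = 124 °C

Gap closes when ΔL₁ + ΔL₂ = 4.48 mm = 4.48×10⁻³ m
(α₁L₁ + α₂L₂)ΔT = g
α₁L₁ + α₂L₂ = 16×10⁻⁶×1.493 + 1.2×10⁻⁵×1.824 = 4.5776×10⁻⁵ m/K
ΔT = 4.48×10⁻³ / 4.5776×10⁻⁵ = 97.87 K
T = 25.8 + 97.87 = 123.67 °C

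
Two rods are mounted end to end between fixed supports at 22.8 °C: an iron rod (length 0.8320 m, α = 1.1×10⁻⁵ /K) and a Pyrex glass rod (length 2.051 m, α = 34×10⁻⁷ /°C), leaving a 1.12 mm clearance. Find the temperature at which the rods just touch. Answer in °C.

Gap closes when ΔL₁ + ΔL₂ = 1.12 mm = 1.12×10⁻³ m
(α₁L₁ + α₂L₂)ΔT = g
α₁L₁ + α₂L₂ = 1.1×10⁻⁵×0.8320 + 34×10⁻⁷×2.051 = 1.61254×10⁻⁵ m/K
ΔT = 1.12×10⁻³ / 1.61254×10⁻⁵ = 69.456 K
T = 22.8 + 69.456 = 92.256 °C

T = 92.3 °C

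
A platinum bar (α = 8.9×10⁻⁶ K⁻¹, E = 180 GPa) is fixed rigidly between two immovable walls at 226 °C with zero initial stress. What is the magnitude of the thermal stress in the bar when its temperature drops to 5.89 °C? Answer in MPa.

Fully constrained: the free strain ε = αΔT is blocked, so σ = Eε = EαΔT.
|ΔT| = 220.11 K
σ = 180×10⁹ × 8.9×10⁻⁶ × 220.11 = 3.53×10⁸ Pa

σ = 353 MPa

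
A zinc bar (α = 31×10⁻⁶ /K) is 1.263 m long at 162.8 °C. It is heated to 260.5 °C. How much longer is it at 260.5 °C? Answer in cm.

|ΔT| = |260.5 − 162.8| = 97.7 K
ΔL = αL₀ΔT = (31×10⁻⁶)(1.263)(97.7) = 3.83×10⁻³ m

ΔL = 0.383 cm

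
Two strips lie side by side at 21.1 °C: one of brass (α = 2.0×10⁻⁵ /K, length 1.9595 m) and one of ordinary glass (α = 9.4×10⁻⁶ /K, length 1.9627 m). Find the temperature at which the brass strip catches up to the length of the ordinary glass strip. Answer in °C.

T = 175.4 °C

Equal length when α₁L₁ΔT − α₂L₂ΔT = L₂ − L₁ = 3.20×10⁻³ m
α₁L₁ = 3.919×10⁻⁵, α₂L₂ = 1.844938×10⁻⁵ → Δ(αL) = 2.074062×10⁻⁵ m/K
ΔT = 3.20×10⁻³ / 2.074062×10⁻⁵ = 154.287 K, so T = 21.1 + 154.287 = 175.387 °C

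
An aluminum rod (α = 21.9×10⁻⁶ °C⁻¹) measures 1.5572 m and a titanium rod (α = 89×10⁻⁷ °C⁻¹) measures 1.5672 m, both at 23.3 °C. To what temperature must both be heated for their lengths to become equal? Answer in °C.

Equal length when α₁L₁ΔT − α₂L₂ΔT = L₂ − L₁ = 1.00×10⁻² m
α₁L₁ = 3.410268×10⁻⁵, α₂L₂ = 1.394808×10⁻⁵ → Δ(αL) = 2.01546×10⁻⁵ m/K
ΔT = 1.00×10⁻² / 2.01546×10⁻⁵ = 496.165 K, so T = 23.3 + 496.165 = 519.465 °C

T = 519.5 °C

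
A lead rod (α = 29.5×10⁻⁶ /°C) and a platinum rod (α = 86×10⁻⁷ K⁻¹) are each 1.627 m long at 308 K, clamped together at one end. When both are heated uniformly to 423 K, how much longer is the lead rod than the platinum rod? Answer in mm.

3.91 mm

ΔT = 115 K
lead: ΔL = 29.5×10⁻⁶ × 1.627 m × 115 = 5.5196×10⁻³ m = 5.5196 mm
platinum: ΔL = 86×10⁻⁷ × 1.627 m × 115 = 1.6091×10⁻³ m = 1.6091 mm
difference = 5.5196 − 1.6091 = 3.9105 mm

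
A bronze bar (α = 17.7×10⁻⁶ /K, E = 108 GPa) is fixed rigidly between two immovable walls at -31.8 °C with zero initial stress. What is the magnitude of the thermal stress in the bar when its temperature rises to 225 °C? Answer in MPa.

Fully constrained: the free strain ε = αΔT is blocked, so σ = Eε = EαΔT.
|ΔT| = 256.8 K
σ = 108×10⁹ × 17.7×10⁻⁶ × 256.8 = 4.91×10⁸ Pa

σ = 491 MPa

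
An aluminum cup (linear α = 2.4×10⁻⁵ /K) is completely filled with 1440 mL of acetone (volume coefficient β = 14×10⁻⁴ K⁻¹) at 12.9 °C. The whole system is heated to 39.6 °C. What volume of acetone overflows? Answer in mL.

The cup also expands: β_container ≈ 3α = 7.2×10⁻⁵ /K
Net overflow = V₀(β_liq − 3α_cont)ΔT
β − 3α = 1.40×10⁻³ − 7.2×10⁻⁵ = 1.328×10⁻³ /K; ΔT = 26.7 K
ΔV = 1440 × 1.328×10⁻³ × 26.7 = 51.1 mL

51.1 mL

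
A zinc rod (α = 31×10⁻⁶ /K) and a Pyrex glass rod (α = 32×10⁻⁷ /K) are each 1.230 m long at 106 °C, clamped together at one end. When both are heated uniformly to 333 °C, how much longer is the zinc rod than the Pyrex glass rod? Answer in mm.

7.76 mm

ΔT = 227 K
zinc: ΔL = 31×10⁻⁶ × 1.230 m × 227 = 8.6555×10⁻³ m = 8.6555 mm
Pyrex glass: ΔL = 32×10⁻⁷ × 1.230 m × 227 = 8.9347×10⁻⁴ m = 0.89347 mm
difference = 8.6555 − 0.89347 = 7.76203 mm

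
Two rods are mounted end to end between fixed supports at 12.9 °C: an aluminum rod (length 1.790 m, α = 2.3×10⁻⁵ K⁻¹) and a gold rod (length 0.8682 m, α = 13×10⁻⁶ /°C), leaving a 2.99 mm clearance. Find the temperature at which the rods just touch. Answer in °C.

T = 69.9 °C

Gap closes when ΔL₁ + ΔL₂ = 2.99 mm = 2.99×10⁻³ m
(α₁L₁ + α₂L₂)ΔT = g
α₁L₁ + α₂L₂ = 2.3×10⁻⁵×1.790 + 13×10⁻⁶×0.8682 = 5.24566×10⁻⁵ m/K
ΔT = 2.99×10⁻³ / 5.24566×10⁻⁵ = 57.000 K
T = 12.9 + 57.000 = 69.900 °C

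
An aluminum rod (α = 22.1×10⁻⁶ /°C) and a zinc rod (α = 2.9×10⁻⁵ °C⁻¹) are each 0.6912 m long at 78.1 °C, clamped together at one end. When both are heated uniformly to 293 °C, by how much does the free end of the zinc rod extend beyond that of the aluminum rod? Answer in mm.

1.02 mm

ΔT = 214.9 K
aluminum: ΔL = 22.1×10⁻⁶ × 0.6912 m × 214.9 = 3.2827×10⁻³ m = 3.2827 mm
zinc: ΔL = 2.9×10⁻⁵ × 0.6912 m × 214.9 = 4.3076×10⁻³ m = 4.3076 mm
difference = 4.3076 − 3.2827 = 1.0249 mm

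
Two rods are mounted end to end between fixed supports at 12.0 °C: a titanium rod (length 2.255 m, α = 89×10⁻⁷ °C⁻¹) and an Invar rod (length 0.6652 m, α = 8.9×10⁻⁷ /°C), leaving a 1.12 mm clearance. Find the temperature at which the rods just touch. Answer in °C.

α₁L₁ = 2.00695×10⁻⁵ m/K, α₂L₂ = 5.92028×10⁻⁷ m/K → total 2.0661528×10⁻⁵ m/K
ΔT = g/(α₁L₁+α₂L₂) = 1.12×10⁻³ / 2.0661528×10⁻⁵ = 54.207 K
T = 12.0 + 54.207 = 66.207 °C

T = 66.2 °C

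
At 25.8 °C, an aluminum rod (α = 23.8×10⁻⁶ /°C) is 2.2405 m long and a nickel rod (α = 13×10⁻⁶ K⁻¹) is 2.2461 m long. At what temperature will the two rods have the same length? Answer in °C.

L₁(1 + α₁ΔT) = L₂(1 + α₂ΔT) ⇒ ΔT = (L₂ − L₁)/(α₁L₁ − α₂L₂)
L₂ − L₁ = 2.2461 − 2.2405 = 5.60×10⁻³ m
α₁L₁ − α₂L₂ = 23.8×10⁻⁶×2.2405 − 13×10⁻⁶×2.2461 = 2.41246×10⁻⁵ m/K
ΔT = 5.60×10⁻³ / 2.41246×10⁻⁵ = 232.128 K
T = 25.8 + 232.128 = 257.928 °C

T = 257.9 °C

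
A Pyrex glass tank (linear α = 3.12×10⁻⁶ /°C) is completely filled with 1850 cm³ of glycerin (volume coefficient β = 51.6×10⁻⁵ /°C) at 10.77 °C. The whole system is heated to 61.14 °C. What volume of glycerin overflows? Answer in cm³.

47.2 cm³

The tank also expands: β_container ≈ 3α = 9.36×10⁻⁶ /K
Net overflow = V₀(β_liq − 3α_cont)ΔT
β − 3α = 5.16×10⁻⁴ − 9.36×10⁻⁶ = 5.0664×10⁻⁴ /K; ΔT = 50.37 K
ΔV = 1850 × 5.0664×10⁻⁴ × 50.37 = 47.2 cm³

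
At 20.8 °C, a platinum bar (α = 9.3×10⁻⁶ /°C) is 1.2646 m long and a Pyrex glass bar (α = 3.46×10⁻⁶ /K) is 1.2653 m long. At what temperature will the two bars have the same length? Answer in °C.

L₁(1 + α₁ΔT) = L₂(1 + α₂ΔT) ⇒ ΔT = (L₂ − L₁)/(α₁L₁ − α₂L₂)
L₂ − L₁ = 1.2653 − 1.2646 = 7.00×10⁻⁴ m
α₁L₁ − α₂L₂ = 9.3×10⁻⁶×1.2646 − 3.46×10⁻⁶×1.2653 = 7.382842×10⁻⁶ m/K
ΔT = 7.00×10⁻⁴ / 7.382842×10⁻⁶ = 94.814 K
T = 20.8 + 94.814 = 115.614 °C

T = 115.6 °C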